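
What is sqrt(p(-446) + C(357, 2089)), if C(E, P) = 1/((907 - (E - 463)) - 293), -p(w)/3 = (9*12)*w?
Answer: 61*sqrt(139805)/60 ≈ 380.14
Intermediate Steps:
p(w) = -324*w (p(w) = -3*9*12*w = -324*w)
C(E, P) = 1/(1077 - E) (C(E, P) = 1/((907 - (-463 + E)) - 293) = 1/((907 + (463 - E)) - 293) = 1/((1370 - E) - 293) = 1/(1077 - E))
sqrt(p(-446) + C(357, 2089)) = sqrt(-324*(-446) - 1/(-1077 + 357)) = sqrt(144504 - 1/(-720)) = sqrt(144504 - 1*(-1/720)) = sqrt(144504 + 1/720) = sqrt(104042881/720) = 61*sqrt(139805)/60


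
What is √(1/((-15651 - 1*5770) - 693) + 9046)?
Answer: 3*√491528475078/22114 ≈ 95.110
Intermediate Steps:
√(1/((-15651 - 1*5770) - 693) + 9046) = √(1/((-15651 - 5770) - 693) + 9046) = √(1/(-21421 - 693) + 9046) = √(1/(-22114) + 9046) = √(-1/22114 + 9046) = √(200043243/22114) = 3*√491528475078/22114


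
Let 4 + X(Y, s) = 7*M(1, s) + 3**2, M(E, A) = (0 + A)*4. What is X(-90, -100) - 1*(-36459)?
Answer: 33664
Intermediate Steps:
M(E, A) = 4*A (M(E, A) = A*4 = 4*A)
X(Y, s) = 5 + 28*s (X(Y, s) = -4 + (7*(4*s) + 3**2) = -4 + (28*s + 9) = -4 + (9 + 28*s) = 5 + 28*s)
X(-90, -100) - 1*(-36459) = (5 + 28*(-100)) - 1*(-36459) = (5 - 2800) + 36459 = -2795 + 36459 = 33664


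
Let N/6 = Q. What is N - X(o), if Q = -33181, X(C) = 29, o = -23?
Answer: -199115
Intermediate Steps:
N = -199086 (N = 6*(-33181) = -199086)
N - X(o) = -199086 - 1*29 = -199086 - 29 = -199115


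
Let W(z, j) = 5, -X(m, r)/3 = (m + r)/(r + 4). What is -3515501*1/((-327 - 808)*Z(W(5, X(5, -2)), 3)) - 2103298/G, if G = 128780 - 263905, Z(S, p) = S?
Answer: 19478731551/30673375 ≈ 635.04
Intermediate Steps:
X(m, r) = -3*(m + r)/(4 + r) (X(m, r) = -3*(m + r)/(r + 4) = -3*(m + r)/(4 + r))
G = -135125
-3515501*1/((-327 - 808)*Z(W(5, X(5, -2)), 3)) - 2103298/G = -3515501*1/(5*(-327 - 808)) - 2103298/(-135125) = -3515501/(5*(-1135)) - 2103298*(-1/135125) = -3515501/(-5675) + 2103298/135125 = -3515501*(-1/5675) + 2103298/135125 = 3515501/5675 + 2103298/135125 = 19478731551/30673375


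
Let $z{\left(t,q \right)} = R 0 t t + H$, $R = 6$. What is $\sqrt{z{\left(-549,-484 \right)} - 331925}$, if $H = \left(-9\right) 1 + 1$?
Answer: $i \sqrt{331933} \approx 576.14 i$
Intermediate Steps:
$H = -8$ ($H = -9 + 1 = -8$)
$z{\left(t,q \right)} = -8$ ($z{\left(t,q \right)} = 6 \cdot 0 t t - 8 = 6 \cdot 0 t - 8 = 0 t - 8 = 0 - 8 = -8$)
$\sqrt{z{\left(-549,-484 \right)} - 331925} = \sqrt{-8 - 331925} = \sqrt{-331933} = i \sqrt{331933}$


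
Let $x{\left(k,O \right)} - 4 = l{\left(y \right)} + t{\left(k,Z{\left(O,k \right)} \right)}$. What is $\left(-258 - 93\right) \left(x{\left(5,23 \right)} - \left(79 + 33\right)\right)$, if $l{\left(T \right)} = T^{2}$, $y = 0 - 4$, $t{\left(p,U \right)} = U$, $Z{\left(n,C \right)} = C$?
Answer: $30537$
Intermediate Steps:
$y = -4$ ($y = 0 - 4 = -4$)
$x{\left(k,O \right)} = 20 + k$ ($x{\left(k,O \right)} = 4 + \left(\left(-4\right)^{2} + k\right) = 4 + \left(16 + k\right) = 20 + k$)
$\left(-258 - 93\right) \left(x{\left(5,23 \right)} - \left(79 + 33\right)\right) = \left(-258 - 93\right) \left(\left(20 + 5\right) - \left(79 + 33\right)\right) = - 351 \left(25 - 112\right) = \left(-351\right) \left(-87\right) = 30537$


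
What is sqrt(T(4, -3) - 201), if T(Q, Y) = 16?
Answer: I*sqrt(185) ≈ 13.601*I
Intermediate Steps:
sqrt(T(4, -3) - 201) = sqrt(16 - 201) = sqrt(-185) = I*sqrt(185)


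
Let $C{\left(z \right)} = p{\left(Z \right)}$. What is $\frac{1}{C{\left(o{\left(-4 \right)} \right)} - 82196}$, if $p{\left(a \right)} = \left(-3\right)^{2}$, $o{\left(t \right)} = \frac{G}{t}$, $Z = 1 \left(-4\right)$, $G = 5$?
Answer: $- \frac{1}{82187} \approx -1.2167 \cdot 10^{-5}$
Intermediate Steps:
$Z = -4$
$o{\left(t \right)} = \frac{5}{t}$
$p{\left(a \right)} = 9$
$C{\left(z \right)} = 9$
$\frac{1}{C{\left(o{\left(-4 \right)} \right)} - 82196} = \frac{1}{9 - 82196} = \frac{1}{-82187} = - \frac{1}{82187}$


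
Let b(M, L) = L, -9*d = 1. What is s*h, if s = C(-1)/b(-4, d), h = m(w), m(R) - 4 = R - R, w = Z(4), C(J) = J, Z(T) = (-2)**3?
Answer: 36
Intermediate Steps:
Z(T) = -8
d = -1/9 (d = -1/9*1 = -1/9 ≈ -0.11111)
w = -8
m(R) = 4 (m(R) = 4 + (R - R) = 4 + 0 = 4)
h = 4
s = 9 (s = -1/(-1/9) = -9*(-1) = 9)
s*h = 9*4 = 36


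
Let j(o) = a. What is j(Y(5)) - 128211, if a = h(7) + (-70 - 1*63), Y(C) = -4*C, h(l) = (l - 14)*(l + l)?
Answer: -128442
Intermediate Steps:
h(l) = 2*l*(-14 + l) (h(l) = (-14 + l)*(2*l) = 2*l*(-14 + l))
a = -231 (a = 2*7*(-14 + 7) + (-70 - 1*63) = 2*7*(-7) + (-70 - 63) = -98 - 133 = -231)
j(o) = -231
j(Y(5)) - 128211 = -231 - 128211 = -128442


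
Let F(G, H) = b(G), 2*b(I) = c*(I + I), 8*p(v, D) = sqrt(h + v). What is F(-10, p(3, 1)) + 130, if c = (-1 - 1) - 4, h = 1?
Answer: 190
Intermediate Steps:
p(v, D) = sqrt(1 + v)/8
c = -6 (c = -2 - 4 = -6)
b(I) = -6*I (b(I) = (-6*(I + I))/2 = (-12*I)/2 = -6*I)
F(G, H) = -6*G
F(-10, p(3, 1)) + 130 = -6*(-10) + 130 = 60 + 130 = 190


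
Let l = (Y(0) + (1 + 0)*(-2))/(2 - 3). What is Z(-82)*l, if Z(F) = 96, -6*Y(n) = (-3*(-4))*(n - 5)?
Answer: -768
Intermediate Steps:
Y(n) = 10 - 2*n (Y(n) = -(-3*(-4))*(n - 5)/6 = -2*(-5 + n) = -(-60 + 12*n)/6 = 10 - 2*n)
l = -8 (l = ((10 - 2*0) + (1 + 0)*(-2))/(2 - 3) = ((10 + 0) + 1*(-2))/(-1) = (10 - 2)*(-1) = 8*(-1) = -8)
Z(-82)*l = 96*(-8) = -768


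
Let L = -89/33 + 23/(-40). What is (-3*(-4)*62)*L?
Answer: -133889/55 ≈ -2434.3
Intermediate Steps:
L = -4319/1320 (L = -89*1/33 + 23*(-1/40) = -89/33 - 23/40 = -4319/1320 ≈ -3.2720)
(-3*(-4)*62)*L = (-3*(-4)*62)*(-4319/1320) = (12*62)*(-4319/1320) = 744*(-4319/1320) = -133889/55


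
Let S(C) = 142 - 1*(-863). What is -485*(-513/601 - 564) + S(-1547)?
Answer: 165250350/601 ≈ 2.7496e+5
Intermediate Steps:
S(C) = 1005 (S(C) = 142 + 863 = 1005)
-485*(-513/601 - 564) + S(-1547) = -485*(-513/601 - 564) + 1005 = -485*(-339477/601) + 1005 = 164646345/601 + 1005 = 165250350/601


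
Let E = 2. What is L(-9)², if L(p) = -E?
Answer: 4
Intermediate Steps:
L(p) = -2 (L(p) = -1*2 = -2)
L(-9)² = (-2)² = 4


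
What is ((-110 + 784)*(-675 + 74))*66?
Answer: -26734884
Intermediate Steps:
((-110 + 784)*(-675 + 74))*66 = (674*(-601))*66 = -405074*66 = -26734884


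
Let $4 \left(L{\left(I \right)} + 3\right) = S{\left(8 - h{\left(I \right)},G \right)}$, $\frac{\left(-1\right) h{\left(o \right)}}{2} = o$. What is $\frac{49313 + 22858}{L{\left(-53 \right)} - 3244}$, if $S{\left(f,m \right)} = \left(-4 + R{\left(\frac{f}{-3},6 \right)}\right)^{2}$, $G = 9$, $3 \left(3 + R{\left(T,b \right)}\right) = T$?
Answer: $- \frac{23383404}{1050803} \approx -22.253$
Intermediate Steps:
$h{\left(o \right)} = - 2 o$
$R{\left(T,b \right)} = -3 + \frac{T}{3}$
$S{\left(f,m \right)} = \left(-7 - \frac{f}{9}\right)^{2}$ ($S{\left(f,m \right)} = \left(-4 + \left(-3 + \frac{f \frac{1}{-3}}{3}\right)\right)^{2} = \left(-4 + \left(-3 + \frac{f \left(- \frac{1}{3}\right)}{3}\right)\right)^{2} = \left(-4 + \left(-3 + \frac{\left(- \frac{1}{3}\right) f}{3}\right)\right)^{2} = \left(-4 - \left(3 + \frac{f}{9}\right)\right)^{2} = \left(-7 - \frac{f}{9}\right)^{2}$)
$L{\left(I \right)} = -3 + \frac{\left(71 + 2 I\right)^{2}}{324}$ ($L{\left(I \right)} = -3 + \frac{\frac{1}{81} \left(63 - \left(-8 - 2 I\right)\right)^{2}}{4} = -3 + \frac{\frac{1}{81} \left(63 + \left(8 + 2 I\right)\right)^{2}}{4} = -3 + \frac{\frac{1}{81} \left(71 + 2 I\right)^{2}}{4} = -3 + \frac{\left(71 + 2 I\right)^{2}}{324}$)
$\frac{49313 + 22858}{L{\left(-53 \right)} - 3244} = \frac{49313 + 22858}{\left(-3 + \frac{\left(71 + 2 \left(-53\right)\right)^{2}}{324}\right) - 3244} = \frac{72171}{\left(-3 + \frac{\left(71 - 106\right)^{2}}{324}\right) - 3244} = \frac{72171}{\left(-3 + \frac{\left(-35\right)^{2}}{324}\right) - 3244} = \frac{72171}{\left(-3 + \frac{1}{324} \cdot 1225\right) - 3244} = \frac{72171}{\left(-3 + \frac{1225}{324}\right) - 3244} = \frac{72171}{\frac{253}{324} - 3244} = \frac{72171}{- \frac{1050803}{324}} = 72171 \left(- \frac{324}{1050803}\right) = - \frac{23383404}{1050803}$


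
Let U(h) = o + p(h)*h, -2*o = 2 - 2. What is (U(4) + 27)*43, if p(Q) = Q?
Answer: 1849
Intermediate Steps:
o = 0 (o = -(2 - 2)/2 = -½*0 = 0)
U(h) = h² (U(h) = 0 + h*h = 0 + h² = h²)
(U(4) + 27)*43 = (4² + 27)*43 = (16 + 27)*43 = 43*43 = 1849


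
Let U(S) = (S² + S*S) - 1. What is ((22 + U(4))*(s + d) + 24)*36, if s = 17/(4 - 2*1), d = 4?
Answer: 24714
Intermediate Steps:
U(S) = -1 + 2*S² (U(S) = (S² + S²) - 1 = 2*S² - 1 = -1 + 2*S²)
s = 17/2 (s = 17/(4 - 2) = 17/2 ≈ 8.5000)
((22 + U(4))*(s + d) + 24)*36 = ((22 + (-1 + 2*4²))*(17/2 + 4) + 24)*36 = ((22 + (-1 + 2*16))*(25/2) + 24)*36 = ((22 + (-1 + 32))*(25/2) + 24)*36 = ((22 + 31)*(25/2) + 24)*36 = (53*(25/2) + 24)*36 = (1325/2 + 24)*36 = (1373/2)*36 = 24714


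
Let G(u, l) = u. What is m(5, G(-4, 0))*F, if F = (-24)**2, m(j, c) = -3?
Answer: -1728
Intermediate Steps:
F = 576
m(5, G(-4, 0))*F = -3*576 = -1728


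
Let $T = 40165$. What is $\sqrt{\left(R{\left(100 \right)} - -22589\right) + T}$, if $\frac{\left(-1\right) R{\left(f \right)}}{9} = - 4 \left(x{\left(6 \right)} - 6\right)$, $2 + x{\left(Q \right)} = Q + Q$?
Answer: $\sqrt{62898} \approx 250.79$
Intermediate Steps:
$x{\left(Q \right)} = -2 + 2 Q$ ($x{\left(Q \right)} = -2 + \left(Q + Q\right) = -2 + 2 Q$)
$R{\left(f \right)} = 144$ ($R{\left(f \right)} = - 9 \left(- 4 \left(\left(-2 + 2 \cdot 6\right) - 6\right)\right) = - 9 \left(- 4 \left(\left(-2 + 12\right) - 6\right)\right) = - 9 \left(- 4 \left(10 - 6\right)\right) = - 9 \left(\left(-4\right) 4\right) = \left(-9\right) \left(-16\right) = 144$)
$\sqrt{\left(R{\left(100 \right)} - -22589\right) + T} = \sqrt{\left(144 - -22589\right) + 40165} = \sqrt{\left(144 + 22589\right) + 40165} = \sqrt{22733 + 40165} = \sqrt{62898}$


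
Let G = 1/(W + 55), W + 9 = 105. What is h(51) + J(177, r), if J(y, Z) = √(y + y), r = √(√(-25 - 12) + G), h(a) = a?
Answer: 51 + √354 ≈ 69.815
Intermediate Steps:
W = 96 (W = -9 + 105 = 96)
G = 1/151 (G = 1/(96 + 55) = 1/151 ≈ 0.0066225)
r = √(1/151 + I*√37) (r = √(√(-25 - 12) + 1/151) = √(√(-37) + 1/151) = √(I*√37 + 1/151) = √(1/151 + I*√37) ≈ 1.7449 + 1.743*I)
J(y, Z) = √2*√y (J(y, Z) = √(2*y) = √2*√y)
h(51) + J(177, r) = 51 + √2*√177 = 51 + √354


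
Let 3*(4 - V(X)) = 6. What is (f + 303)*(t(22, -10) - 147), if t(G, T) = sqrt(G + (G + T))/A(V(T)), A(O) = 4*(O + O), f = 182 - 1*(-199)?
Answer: -100548 + 171*sqrt(34)/4 ≈ -1.0030e+5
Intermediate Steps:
V(X) = 2 (V(X) = 4 - 1/3*6 = 4 - 2 = 2)
f = 381 (f = 182 + 199 = 381)
A(O) = 8*O (A(O) = 4*(2*O) = 8*O)
t(G, T) = sqrt(T + 2*G)/16 (t(G, T) = sqrt(G + (G + T))/((8*2)) = sqrt(T + 2*G)/16)
(f + 303)*(t(22, -10) - 147) = (381 + 303)*(sqrt(-10 + 2*22)/16 - 147) = 684*(sqrt(-10 + 44)/16 - 147) = 684*(sqrt(34)/16 - 147) = 684*(-147 + sqrt(34)/16) = -100548 + 171*sqrt(34)/4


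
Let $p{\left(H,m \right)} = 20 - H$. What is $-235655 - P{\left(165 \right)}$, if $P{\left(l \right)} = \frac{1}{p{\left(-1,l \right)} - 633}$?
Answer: $- \frac{144220859}{612} \approx -2.3566 \cdot 10^{5}$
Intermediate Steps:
$P{\left(l \right)} = - \frac{1}{612}$ ($P{\left(l \right)} = \frac{1}{\left(20 - -1\right) - 633} = \frac{1}{\left(20 + 1\right) - 633} = \frac{1}{21 - 633} = \frac{1}{-612} = - \frac{1}{612}$)
$-235655 - P{\left(165 \right)} = -235655 - - \frac{1}{612} = -235655 + \frac{1}{612} = - \frac{144220859}{612}$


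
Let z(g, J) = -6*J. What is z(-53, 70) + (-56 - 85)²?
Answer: 19461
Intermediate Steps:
z(-53, 70) + (-56 - 85)² = -6*70 + (-56 - 85)² = -420 + (-141)² = -420 + 19881 = 19461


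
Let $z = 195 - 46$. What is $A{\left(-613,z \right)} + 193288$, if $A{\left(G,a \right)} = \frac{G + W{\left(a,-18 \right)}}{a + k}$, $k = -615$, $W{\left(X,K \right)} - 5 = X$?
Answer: $\frac{90072667}{466} \approx 1.9329 \cdot 10^{5}$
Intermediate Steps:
$z = 149$
$W{\left(X,K \right)} = 5 + X$
$A{\left(G,a \right)} = \frac{5 + G + a}{-615 + a}$ ($A{\left(G,a \right)} = \frac{G + \left(5 + a\right)}{a - 615} = \frac{5 + G + a}{-615 + a}$)
$A{\left(-613,z \right)} + 193288 = \frac{5 - 613 + 149}{-615 + 149} + 193288 = \frac{1}{-466} \left(-459\right) + 193288 = \left(- \frac{1}{466}\right) \left(-459\right) + 193288 = \frac{459}{466} + 193288 = \frac{90072667}{466}$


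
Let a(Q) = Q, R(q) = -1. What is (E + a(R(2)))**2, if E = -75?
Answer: 5776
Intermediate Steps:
(E + a(R(2)))**2 = (-75 - 1)**2 = (-76)**2 = 5776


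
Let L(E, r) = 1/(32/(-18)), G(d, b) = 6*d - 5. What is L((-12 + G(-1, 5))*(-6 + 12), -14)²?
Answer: 81/256 ≈ 0.31641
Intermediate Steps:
G(d, b) = -5 + 6*d
L(E, r) = -9/16 (L(E, r) = 1/(32*(-1/18)) = 1/(-16/9) = -9/16)
L((-12 + G(-1, 5))*(-6 + 12), -14)² = (-9/16)² = 81/256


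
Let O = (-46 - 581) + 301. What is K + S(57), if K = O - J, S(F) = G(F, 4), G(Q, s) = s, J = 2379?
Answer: -2701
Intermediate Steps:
O = -326 (O = -627 + 301 = -326)
S(F) = 4
K = -2705 (K = -326 - 1*2379 = -326 - 2379 = -2705)
K + S(57) = -2705 + 4 = -2701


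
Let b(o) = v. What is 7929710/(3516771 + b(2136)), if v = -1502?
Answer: 7929710/3515269 ≈ 2.2558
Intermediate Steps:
b(o) = -1502
7929710/(3516771 + b(2136)) = 7929710/(3516771 - 1502) = 7929710/3515269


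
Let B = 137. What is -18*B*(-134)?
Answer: 330444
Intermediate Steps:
-18*B*(-134) = -18*137*(-134) = -2466*(-134) = 330444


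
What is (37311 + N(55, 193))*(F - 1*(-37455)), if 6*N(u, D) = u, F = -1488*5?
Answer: 2240329605/2 ≈ 1.1202e+9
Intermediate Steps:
F = -7440
N(u, D) = u/6
(37311 + N(55, 193))*(F - 1*(-37455)) = (37311 + (⅙)*55)*(-7440 - 1*(-37455)) = (37311 + 55/6)*(-7440 + 37455) = (223921/6)*30015 = 2240329605/2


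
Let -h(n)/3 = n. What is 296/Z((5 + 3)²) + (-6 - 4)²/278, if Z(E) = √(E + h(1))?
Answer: 50/139 + 296*√61/61 ≈ 38.259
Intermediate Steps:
h(n) = -3*n
Z(E) = √(-3 + E) (Z(E) = √(E - 3*1) = √(E - 3) = √(-3 + E))
296/Z((5 + 3)²) + (-6 - 4)²/278 = 296/(√(-3 + (5 + 3)²)) + (-6 - 4)²/278 = 296/(√(-3 + 8²)) + (-10)²*(1/278) = 296/(√(-3 + 64)) + 100*(1/278) = 296/(√61) + 50/139 = 296*(√61/61) + 50/139 = 296*√61/61 + 50/139 = 50/139 + 296*√61/61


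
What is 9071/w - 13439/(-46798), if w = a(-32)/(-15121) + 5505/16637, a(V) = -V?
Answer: 106792932013104185/3870602725358 ≈ 27591.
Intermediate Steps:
w = 82708721/251568077 (w = -1*(-32)/(-15121) + 5505/16637 = 32*(-1/15121) + 5505*(1/16637) = -32/15121 + 5505/16637 = 82708721/251568077 ≈ 0.32877)
9071/w - 13439/(-46798) = 9071/(82708721/251568077) - 13439/(-46798) = 9071*(251568077/82708721) - 13439*(-1/46798) = 2281974026467/82708721 + 13439/46798 = 106792932013104185/3870602725358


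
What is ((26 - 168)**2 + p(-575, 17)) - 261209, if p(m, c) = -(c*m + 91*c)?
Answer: -232817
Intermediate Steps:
p(m, c) = -91*c - c*m (p(m, c) = -(91*c + c*m) = -91*c - c*m)
((26 - 168)**2 + p(-575, 17)) - 261209 = ((26 - 168)**2 - 1*17*(91 - 575)) - 261209 = ((-142)**2 - 1*17*(-484)) - 261209 = (20164 + 8228) - 261209 = 28392 - 261209 = -232817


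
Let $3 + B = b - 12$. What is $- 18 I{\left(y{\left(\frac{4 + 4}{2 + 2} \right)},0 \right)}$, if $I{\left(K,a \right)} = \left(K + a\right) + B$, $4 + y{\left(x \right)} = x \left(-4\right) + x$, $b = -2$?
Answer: $486$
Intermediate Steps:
$y{\left(x \right)} = -4 - 3 x$ ($y{\left(x \right)} = -4 + \left(x \left(-4\right) + x\right) = -4 + \left(- 4 x + x\right) = -4 - 3 x$)
$B = -17$ ($B = -3 - 14 = -17$)
$I{\left(K,a \right)} = -17 + K + a$ ($I{\left(K,a \right)} = \left(K + a\right) - 17 = -17 + K + a$)
$- 18 I{\left(y{\left(\frac{4 + 4}{2 + 2} \right)},0 \right)} = - 18 \left(-17 - \left(4 + 3 \frac{4 + 4}{2 + 2}\right) + 0\right) = - 18 \left(-17 - \left(4 + 3 \cdot \frac{8}{4}\right) + 0\right) = - 18 \left(-17 - \left(4 + 3 \cdot 8 \cdot \frac{1}{4}\right) + 0\right) = - 18 \left(-17 - 10 + 0\right) = \left(-18\right) \left(-27\right) = 486$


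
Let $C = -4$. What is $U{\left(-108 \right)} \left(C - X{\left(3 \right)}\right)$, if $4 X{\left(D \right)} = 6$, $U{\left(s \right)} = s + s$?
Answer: $1188$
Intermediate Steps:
$U{\left(s \right)} = 2 s$
$X{\left(D \right)} = \frac{3}{2}$ ($X{\left(D \right)} = \frac{1}{4} \cdot 6 = \frac{3}{2}$)
$U{\left(-108 \right)} \left(C - X{\left(3 \right)}\right) = 2 \left(-108\right) \left(-4 - \frac{3}{2}\right) = - 216 \left(-4 - \frac{3}{2}\right) = \left(-216\right) \left(- \frac{11}{2}\right) = 1188$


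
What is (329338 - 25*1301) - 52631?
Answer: 244182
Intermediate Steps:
(329338 - 25*1301) - 52631 = (329338 - 32525) - 52631 = 296813 - 52631 = 244182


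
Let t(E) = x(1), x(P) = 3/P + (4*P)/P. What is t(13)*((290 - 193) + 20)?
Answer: 819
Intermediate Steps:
x(P) = 4 + 3/P (x(P) = 3/P + 4 = 4 + 3/P)
t(E) = 7 (t(E) = 4 + 3/1 = 4 + 3*1 = 4 + 3 = 7)
t(13)*((290 - 193) + 20) = 7*((290 - 193) + 20) = 7*(97 + 20) = 7*117 = 819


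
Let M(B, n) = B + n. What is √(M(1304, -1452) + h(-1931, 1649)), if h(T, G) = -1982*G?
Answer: I*√3268466 ≈ 1807.9*I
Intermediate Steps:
√(M(1304, -1452) + h(-1931, 1649)) = √((1304 - 1452) - 1982*1649) = √(-148 - 3268318) = √(-3268466) = I*√3268466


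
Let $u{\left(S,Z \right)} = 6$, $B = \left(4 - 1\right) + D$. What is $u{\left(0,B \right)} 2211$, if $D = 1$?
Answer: $13266$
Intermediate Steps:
$B = 4$ ($B = \left(4 - 1\right) + 1 = 3 + 1 = 4$)
$u{\left(0,B \right)} 2211 = 6 \cdot 2211 = 13266$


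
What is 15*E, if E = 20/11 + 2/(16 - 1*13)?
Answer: 410/11 ≈ 37.273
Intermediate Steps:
E = 82/33 (E = 20*(1/11) + 2/(16 - 13) = 20/11 + 2/3 = 20/11 + 2*(⅓) = 20/11 + ⅔ = 82/33 ≈ 2.4848)
15*E = 15*(82/33) = 410/11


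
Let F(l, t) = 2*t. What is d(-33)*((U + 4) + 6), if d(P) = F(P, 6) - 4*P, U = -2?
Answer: 1152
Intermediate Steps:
d(P) = 12 - 4*P (d(P) = 2*6 - 4*P = 12 - 4*P)
d(-33)*((U + 4) + 6) = (12 - 4*(-33))*((-2 + 4) + 6) = (12 + 132)*(2 + 6) = 144*8 = 1152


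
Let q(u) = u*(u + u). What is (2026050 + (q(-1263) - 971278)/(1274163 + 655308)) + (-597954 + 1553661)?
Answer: 5753215879607/1929471 ≈ 2.9818e+6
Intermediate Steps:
q(u) = 2*u² (q(u) = u*(2*u) = 2*u²)
(2026050 + (q(-1263) - 971278)/(1274163 + 655308)) + (-597954 + 1553661) = (2026050 + (2*(-1263)² - 971278)/(1274163 + 655308)) + (-597954 + 1553661) = (2026050 + (2*1595169 - 971278)/1929471) + 955707 = (2026050 + (3190338 - 971278)*(1/1929471)) + 955707 = (2026050 + 2219060*(1/1929471)) + 955707 = (2026050 + 2219060/1929471) + 955707 = 3909206938610/1929471 + 955707 = 5753215879607/1929471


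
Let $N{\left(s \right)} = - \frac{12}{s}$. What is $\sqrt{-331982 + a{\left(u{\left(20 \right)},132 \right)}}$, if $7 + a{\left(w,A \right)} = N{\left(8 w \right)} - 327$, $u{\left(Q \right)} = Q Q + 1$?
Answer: $\frac{i \sqrt{213746982870}}{802} \approx 576.47 i$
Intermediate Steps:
$u{\left(Q \right)} = 1 + Q^{2}$ ($u{\left(Q \right)} = Q^{2} + 1 = 1 + Q^{2}$)
$a{\left(w,A \right)} = -334 - \frac{3}{2 w}$ ($a{\left(w,A \right)} = -7 - \left(327 + \frac{12}{8 w}\right) = -7 - \left(327 + 12 \frac{1}{8 w}\right) = -7 - \left(327 + \frac{3}{2 w}\right) = -334 - \frac{3}{2 w}$)
$\sqrt{-331982 + a{\left(u{\left(20 \right)},132 \right)}} = \sqrt{-331982 - \left(334 + \frac{3}{2 \left(1 + 20^{2}\right)}\right)} = \sqrt{-331982 - \left(334 + \frac{3}{2 \left(1 + 400\right)}\right)} = \sqrt{-331982 - \left(334 + \frac{3}{2 \cdot 401}\right)} = \sqrt{-331982 - \frac{267871}{802}} = \sqrt{- \frac{266517435}{802}} = \frac{i \sqrt{213746982870}}{802}$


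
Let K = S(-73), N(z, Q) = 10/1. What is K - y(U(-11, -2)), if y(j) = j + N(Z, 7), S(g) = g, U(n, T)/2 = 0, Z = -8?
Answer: -83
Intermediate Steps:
U(n, T) = 0 (U(n, T) = 2*0 = 0)
N(z, Q) = 10 (N(z, Q) = 10*1 = 10)
y(j) = 10 + j (y(j) = j + 10 = 10 + j)
K = -73
K - y(U(-11, -2)) = -73 - (10 + 0) = -73 - 1*10 = -73 - 10 = -83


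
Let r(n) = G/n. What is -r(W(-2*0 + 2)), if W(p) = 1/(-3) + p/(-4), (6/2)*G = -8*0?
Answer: 0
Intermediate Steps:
G = 0 (G = (-8*0)/3 = (1/3)*0 = 0)
W(p) = -1/3 - p/4 (W(p) = 1*(-1/3) + p*(-1/4) = -1/3 - p/4)
r(n) = 0 (r(n) = 0/n = 0)
-r(W(-2*0 + 2)) = -1*0 = 0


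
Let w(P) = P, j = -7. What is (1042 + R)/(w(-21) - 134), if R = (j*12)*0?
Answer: -1042/155 ≈ -6.7226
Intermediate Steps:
R = 0 (R = -7*12*0 = -84*0 = 0)
(1042 + R)/(w(-21) - 134) = (1042 + 0)/(-21 - 134) = 1042/(-155) = 1042*(-1/155) = -1042/155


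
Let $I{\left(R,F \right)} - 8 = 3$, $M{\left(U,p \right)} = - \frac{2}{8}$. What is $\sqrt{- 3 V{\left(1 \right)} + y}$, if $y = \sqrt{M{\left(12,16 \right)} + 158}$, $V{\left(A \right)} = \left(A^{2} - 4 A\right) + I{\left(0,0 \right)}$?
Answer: $\frac{\sqrt{-96 + 2 \sqrt{631}}}{2} \approx 3.3823 i$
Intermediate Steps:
$M{\left(U,p \right)} = - \frac{1}{4}$ ($M{\left(U,p \right)} = \left(-2\right) \frac{1}{8} = - \frac{1}{4}$)
$I{\left(R,F \right)} = 11$ ($I{\left(R,F \right)} = 8 + 3 = 11$)
$V{\left(A \right)} = 11 + A^{2} - 4 A$ ($V{\left(A \right)} = \left(A^{2} - 4 A\right) + 11 = 11 + A^{2} - 4 A$)
$y = \frac{\sqrt{631}}{2}$ ($y = \sqrt{- \frac{1}{4} + 158} = \sqrt{\frac{631}{4}} = \frac{\sqrt{631}}{2} \approx 12.56$)
$\sqrt{- 3 V{\left(1 \right)} + y} = \sqrt{- 3 \left(11 + 1^{2} - 4\right) + \frac{\sqrt{631}}{2}} = \sqrt{- 3 \left(11 + 1 - 4\right) + \frac{\sqrt{631}}{2}} = \sqrt{\left(-3\right) 8 + \frac{\sqrt{631}}{2}} = \sqrt{-24 + \frac{\sqrt{631}}{2}}$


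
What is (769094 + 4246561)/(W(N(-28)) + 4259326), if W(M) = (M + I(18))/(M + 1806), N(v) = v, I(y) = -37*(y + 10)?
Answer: 70776465/60103814 ≈ 1.1776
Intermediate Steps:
I(y) = -370 - 37*y (I(y) = -37*(10 + y) = -370 - 37*y)
W(M) = (-1036 + M)/(1806 + M) (W(M) = (M + (-370 - 37*18))/(M + 1806) = (M + (-370 - 666))/(1806 + M) = (M - 1036)/(1806 + M) = (-1036 + M)/(1806 + M))
(769094 + 4246561)/(W(N(-28)) + 4259326) = (769094 + 4246561)/((-1036 - 28)/(1806 - 28) + 4259326) = 5015655/(-1064/1778 + 4259326) = 5015655/((1/1778)*(-1064) + 4259326) = 5015655/(-76/127 + 4259326) = 5015655/(540934326/127) = 5015655*(127/540934326) = 70776465/60103814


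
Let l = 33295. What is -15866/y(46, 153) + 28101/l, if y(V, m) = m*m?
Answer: 129557839/779402655 ≈ 0.16623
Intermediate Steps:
y(V, m) = m²
-15866/y(46, 153) + 28101/l = -15866/(153²) + 28101/33295 = -15866/23409 + 28101*(1/33295) = -15866*1/23409 + 28101/33295 = -15866/23409 + 28101/33295 = 129557839/779402655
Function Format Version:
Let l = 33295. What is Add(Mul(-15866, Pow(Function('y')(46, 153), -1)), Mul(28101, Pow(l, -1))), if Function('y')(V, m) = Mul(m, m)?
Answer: Rational(129557839, 779402655) ≈ 0.16623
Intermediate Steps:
Function('y')(V, m) = Pow(m, 2)
Add(Mul(-15866, Pow(Function('y')(46, 153), -1)), Mul(28101, Pow(l, -1))) = Add(Mul(-15866, Pow(Pow(153, 2), -1)), Mul(28101, Pow(33295, -1))) = Add(Mul(-15866, Pow(23409, -1)), Mul(28101, Rational(1, 33295))) = Add(Mul(-15866, Rational(1, 23409)), Rational(28101, 33295)) = Add(Rational(-15866, 23409), Rational(28101, 33295)) = Rational(129557839, 779402655)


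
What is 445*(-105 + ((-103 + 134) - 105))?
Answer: -79655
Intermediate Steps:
445*(-105 + ((-103 + 134) - 105)) = 445*(-105 + (31 - 105)) = 445*(-105 - 74) = 445*(-179) = -79655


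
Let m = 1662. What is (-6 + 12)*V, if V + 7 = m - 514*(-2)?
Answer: 16098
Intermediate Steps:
V = 2683 (V = -7 + (1662 - 514*(-2)) = -7 + (1662 - 1*(-1028)) = -7 + (1662 + 1028) = -7 + 2690 = 2683)
(-6 + 12)*V = (-6 + 12)*2683 = 6*2683 = 16098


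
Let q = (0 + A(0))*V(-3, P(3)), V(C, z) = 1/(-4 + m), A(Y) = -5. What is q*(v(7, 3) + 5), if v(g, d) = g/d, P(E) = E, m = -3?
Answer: 110/21 ≈ 5.2381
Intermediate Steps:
V(C, z) = -⅐ (V(C, z) = 1/(-4 - 3) = 1/(-7) = -⅐)
q = 5/7 (q = (0 - 5)*(-⅐) = -5*(-⅐) = 5/7 ≈ 0.71429)
q*(v(7, 3) + 5) = 5*(7/3 + 5)/7 = (5/7)*(22/3) = 110/21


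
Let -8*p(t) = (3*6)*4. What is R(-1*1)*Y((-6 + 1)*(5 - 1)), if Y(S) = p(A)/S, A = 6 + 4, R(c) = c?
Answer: -9/20 ≈ -0.45000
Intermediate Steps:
A = 10
p(t) = -9 (p(t) = -3*6*4/8 = -9*4/4 = -⅛*72 = -9)
Y(S) = -9/S
R(-1*1)*Y((-6 + 1)*(5 - 1)) = (-1*1)*(-9*1/((-6 + 1)*(5 - 1))) = -(-9)/((-5*4)) = -(-9)/(-20) = -(-9)*(-1)/20 = -1*9/20 = -9/20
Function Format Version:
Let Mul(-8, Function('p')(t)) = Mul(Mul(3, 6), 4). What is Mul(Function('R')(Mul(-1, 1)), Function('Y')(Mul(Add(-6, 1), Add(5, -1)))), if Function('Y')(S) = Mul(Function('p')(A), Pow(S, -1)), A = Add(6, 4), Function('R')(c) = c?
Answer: Rational(-9, 20) ≈ -0.45000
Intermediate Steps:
A = 10
Function('p')(t) = -9 (Function('p')(t) = Mul(Rational(-1, 8), Mul(Mul(3, 6), 4)) = Mul(Rational(-1, 8), Mul(18, 4)) = Mul(Rational(-1, 8), 72) = -9)
Function('Y')(S) = Mul(-9, Pow(S, -1))
Mul(Function('R')(Mul(-1, 1)), Function('Y')(Mul(Add(-6, 1), Add(5, -1)))) = Mul(Mul(-1, 1), Mul(-9, Pow(Mul(Add(-6, 1), Add(5, -1)), -1))) = Mul(-1, Mul(-9, Pow(Mul(-5, 4), -1))) = Mul(-1, Mul(-9, Pow(-20, -1))) = Mul(-1, Mul(-9, Rational(-1, 20))) = Mul(-1, Rational(9, 20)) = Rational(-9, 20)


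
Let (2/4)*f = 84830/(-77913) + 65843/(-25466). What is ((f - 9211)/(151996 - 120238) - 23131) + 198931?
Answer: 2769376281914986921/15753019650291 ≈ 1.7580e+5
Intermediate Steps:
f = -7290306439/992066229 (f = 2*(84830/(-77913) + 65843/(-25466)) = 2*(84830*(-1/77913) + 65843*(-1/25466)) = 2*(-84830/77913 - 65843/25466) = 2*(-7290306439/1984132458) = -7290306439/992066229 ≈ -7.3486)
((f - 9211)/(151996 - 120238) - 23131) + 198931 = ((-7290306439/992066229 - 9211)/(151996 - 120238) - 23131) + 198931 = (-9145212341758/992066229/31758 - 23131) + 198931 = (-9145212341758/992066229*1/31758 - 23131) + 198931 = (-4572606170879/15753019650291 - 23131) + 198931 = -364387670137052000/15753019650291 + 198931 = 2769376281914986921/15753019650291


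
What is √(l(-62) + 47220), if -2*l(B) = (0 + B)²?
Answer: √45298 ≈ 212.83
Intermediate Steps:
l(B) = -B²/2 (l(B) = -(0 + B)²/2 = -B²/2)
√(l(-62) + 47220) = √(-½*(-62)² + 47220) = √(-½*3844 + 47220) = √(-1922 + 47220) = √45298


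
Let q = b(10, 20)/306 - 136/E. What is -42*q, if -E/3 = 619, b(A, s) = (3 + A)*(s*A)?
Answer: -11362904/31569 ≈ -359.94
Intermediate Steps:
b(A, s) = A*s*(3 + A) (b(A, s) = (3 + A)*(A*s) = A*s*(3 + A))
E = -1857 (E = -3*619 = -1857)
q = 811636/94707 (q = (10*20*(3 + 10))/306 - 136/(-1857) = (10*20*13)*(1/306) - 136*(-1/1857) = 2600*(1/306) + 136/1857 = 1300/153 + 136/1857 = 811636/94707 ≈ 8.5700)
-42*q = -42*811636/94707 = -11362904/31569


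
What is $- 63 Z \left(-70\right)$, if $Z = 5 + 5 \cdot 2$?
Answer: $66150$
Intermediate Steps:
$Z = 15$ ($Z = 5 + 10 = 15$)
$- 63 Z \left(-70\right) = \left(-63\right) 15 \left(-70\right) = \left(-945\right) \left(-70\right) = 66150$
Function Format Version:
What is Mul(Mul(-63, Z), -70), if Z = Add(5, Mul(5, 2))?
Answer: 66150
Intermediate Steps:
Z = 15 (Z = Add(5, 10) = 15)
Mul(Mul(-63, Z), -70) = Mul(Mul(-63, 15), -70) = Mul(-945, -70) = 66150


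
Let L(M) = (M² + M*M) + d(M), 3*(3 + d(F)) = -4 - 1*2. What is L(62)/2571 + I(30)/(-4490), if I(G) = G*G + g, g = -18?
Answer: 5371508/1923965 ≈ 2.7919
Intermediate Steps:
d(F) = -5 (d(F) = -3 + (-4 - 1*2)/3 = -3 + (-4 - 2)/3 = -3 + (⅓)*(-6) = -3 - 2 = -5)
I(G) = -18 + G² (I(G) = G*G - 18 = G² - 18 = -18 + G²)
L(M) = -5 + 2*M² (L(M) = (M² + M*M) - 5 = (M² + M²) - 5 = 2*M² - 5 = -5 + 2*M²)
L(62)/2571 + I(30)/(-4490) = (-5 + 2*62²)/2571 + (-18 + 30²)/(-4490) = (-5 + 2*3844)*(1/2571) + (-18 + 900)*(-1/4490) = (-5 + 7688)*(1/2571) + 882*(-1/4490) = 7683*(1/2571) - 441/2245 = 2561/857 - 441/2245 = 5371508/1923965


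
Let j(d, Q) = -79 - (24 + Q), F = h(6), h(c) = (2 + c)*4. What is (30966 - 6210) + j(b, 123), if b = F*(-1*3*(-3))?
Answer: 24530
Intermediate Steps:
h(c) = 8 + 4*c
F = 32 (F = 8 + 4*6 = 8 + 24 = 32)
b = 288 (b = 32*(-1*3*(-3)) = 32*(-3*(-3)) = 32*9 = 288)
j(d, Q) = -103 - Q (j(d, Q) = -79 + (-24 - Q) = -103 - Q)
(30966 - 6210) + j(b, 123) = (30966 - 6210) + (-103 - 1*123) = 24756 + (-103 - 123) = 24756 - 226 = 24530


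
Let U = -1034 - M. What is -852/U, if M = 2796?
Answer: 426/1915 ≈ 0.22245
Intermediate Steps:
U = -3830 (U = -1034 - 1*2796 = -1034 - 2796 = -3830)
-852/U = -852/(-3830) = -852*(-1/3830) = 426/1915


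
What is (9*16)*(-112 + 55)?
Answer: -8208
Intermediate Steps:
(9*16)*(-112 + 55) = 144*(-57) = -8208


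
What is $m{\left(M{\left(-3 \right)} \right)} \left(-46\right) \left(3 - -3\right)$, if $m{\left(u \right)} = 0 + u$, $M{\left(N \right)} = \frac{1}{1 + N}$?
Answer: $138$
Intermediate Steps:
$m{\left(u \right)} = u$
$m{\left(M{\left(-3 \right)} \right)} \left(-46\right) \left(3 - -3\right) = \frac{1}{1 - 3} \left(-46\right) \left(3 - -3\right) = \frac{1}{-2} \left(-46\right) \left(3 + 3\right) = \left(- \frac{1}{2}\right) \left(-46\right) 6 = 23 \cdot 6 = 138$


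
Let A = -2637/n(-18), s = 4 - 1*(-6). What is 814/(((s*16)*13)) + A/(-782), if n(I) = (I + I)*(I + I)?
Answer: 2883511/7319520 ≈ 0.39395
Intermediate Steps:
s = 10 (s = 4 + 6 = 10)
n(I) = 4*I² (n(I) = (2*I)*(2*I) = 4*I²)
A = -293/144 (A = -2637/(4*(-18)²) = -2637/(4*324) = -2637/1296 = -2637*1/1296 = -293/144 ≈ -2.0347)
814/(((s*16)*13)) + A/(-782) = 814/(((10*16)*13)) - 293/144/(-782) = 814/((160*13)) - 293/144*(-1/782) = 814/2080 + 293/112608 = 814*(1/2080) + 293/112608 = 407/1040 + 293/112608 = 2883511/7319520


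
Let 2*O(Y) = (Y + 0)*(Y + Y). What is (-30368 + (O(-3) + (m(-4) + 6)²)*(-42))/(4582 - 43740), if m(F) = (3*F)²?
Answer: 487873/19579 ≈ 24.918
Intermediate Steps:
m(F) = 9*F²
O(Y) = Y² (O(Y) = ((Y + 0)*(Y + Y))/2 = (Y*(2*Y))/2 = (2*Y²)/2 = Y²)
(-30368 + (O(-3) + (m(-4) + 6)²)*(-42))/(4582 - 43740) = (-30368 + ((-3)² + (9*(-4)² + 6)²)*(-42))/(4582 - 43740) = (-30368 + (9 + (9*16 + 6)²)*(-42))/(-39158) = (-30368 + (9 + (144 + 6)²)*(-42))*(-1/39158) = (-30368 + (9 + 150²)*(-42))*(-1/39158) = (-30368 + (9 + 22500)*(-42))*(-1/39158) = (-30368 + 22509*(-42))*(-1/39158) = (-30368 - 945378)*(-1/39158) = -975746*(-1/39158) = 487873/19579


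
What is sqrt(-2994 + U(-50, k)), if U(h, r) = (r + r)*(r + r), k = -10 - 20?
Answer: sqrt(606) ≈ 24.617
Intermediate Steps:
k = -30
U(h, r) = 4*r**2 (U(h, r) = (2*r)*(2*r) = 4*r**2)
sqrt(-2994 + U(-50, k)) = sqrt(-2994 + 4*(-30)**2) = sqrt(-2994 + 4*900) = sqrt(-2994 + 3600) = sqrt(606)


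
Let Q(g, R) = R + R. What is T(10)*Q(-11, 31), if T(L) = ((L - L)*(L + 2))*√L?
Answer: 0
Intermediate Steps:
T(L) = 0 (T(L) = (0*(2 + L))*√L = 0*√L = 0)
Q(g, R) = 2*R
T(10)*Q(-11, 31) = 0*(2*31) = 0*62 = 0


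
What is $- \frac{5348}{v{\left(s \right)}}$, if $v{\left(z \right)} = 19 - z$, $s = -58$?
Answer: $- \frac{764}{11} \approx -69.455$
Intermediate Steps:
$- \frac{5348}{v{\left(s \right)}} = - \frac{5348}{19 - -58} = - \frac{5348}{19 + 58} = - \frac{5348}{77} = \left(-5348\right) \frac{1}{77} = - \frac{764}{11}$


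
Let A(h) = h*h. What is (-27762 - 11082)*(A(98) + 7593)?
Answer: -668000268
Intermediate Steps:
A(h) = h**2
(-27762 - 11082)*(A(98) + 7593) = (-27762 - 11082)*(98**2 + 7593) = -38844*(9604 + 7593) = -38844*17197 = -668000268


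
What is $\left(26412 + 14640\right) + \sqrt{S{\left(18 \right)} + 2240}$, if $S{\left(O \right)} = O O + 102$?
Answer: $41052 + \sqrt{2666} \approx 41104.0$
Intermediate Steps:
$S{\left(O \right)} = 102 + O^{2}$ ($S{\left(O \right)} = O^{2} + 102 = 102 + O^{2}$)
$\left(26412 + 14640\right) + \sqrt{S{\left(18 \right)} + 2240} = \left(26412 + 14640\right) + \sqrt{\left(102 + 18^{2}\right) + 2240} = 41052 + \sqrt{\left(102 + 324\right) + 2240} = 41052 + \sqrt{426 + 2240} = 41052 + \sqrt{2666}$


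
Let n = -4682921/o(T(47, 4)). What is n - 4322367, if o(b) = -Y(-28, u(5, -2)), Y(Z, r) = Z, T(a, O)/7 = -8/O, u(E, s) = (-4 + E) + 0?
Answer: -125709197/28 ≈ -4.4896e+6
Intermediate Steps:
u(E, s) = -4 + E
T(a, O) = -56/O (T(a, O) = 7*(-8/O) = -56/O)
o(b) = 28 (o(b) = -1*(-28) = 28)
n = -4682921/28 ≈ -1.6725e+5
n - 4322367 = -4682921/28 - 4322367 = -125709197/28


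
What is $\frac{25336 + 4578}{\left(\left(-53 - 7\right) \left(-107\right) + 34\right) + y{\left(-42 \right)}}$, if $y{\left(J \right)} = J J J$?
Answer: $- \frac{14957}{33817} \approx -0.44229$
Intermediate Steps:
$y{\left(J \right)} = J^{3}$ ($y{\left(J \right)} = J^{2} J = J^{3}$)
$\frac{25336 + 4578}{\left(\left(-53 - 7\right) \left(-107\right) + 34\right) + y{\left(-42 \right)}} = \frac{25336 + 4578}{\left(\left(-53 - 7\right) \left(-107\right) + 34\right) + \left(-42\right)^{3}} = \frac{29914}{\left(\left(-53 - 7\right) \left(-107\right) + 34\right) - 74088} = \frac{29914}{\left(\left(-60\right) \left(-107\right) + 34\right) - 74088} = \frac{29914}{\left(6420 + 34\right) - 74088} = \frac{29914}{6454 - 74088} = \frac{29914}{-67634} = 29914 \left(- \frac{1}{67634}\right) = - \frac{14957}{33817}$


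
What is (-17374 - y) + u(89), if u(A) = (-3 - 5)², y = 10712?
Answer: -28022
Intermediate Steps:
u(A) = 64 (u(A) = (-8)² = 64)
(-17374 - y) + u(89) = (-17374 - 1*10712) + 64 = (-17374 - 10712) + 64 = -28086 + 64 = -28022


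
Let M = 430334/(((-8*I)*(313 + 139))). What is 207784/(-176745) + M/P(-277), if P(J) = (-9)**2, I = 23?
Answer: -245969789917/198443630160 ≈ -1.2395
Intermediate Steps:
P(J) = 81
M = -215167/41584 (M = 430334/(((-8*23)*(313 + 139))) = 430334/((-184*452)) = 430334/(-83168) = 430334*(-1/83168) = -215167/41584 ≈ -5.1743)
207784/(-176745) + M/P(-277) = 207784/(-176745) - 215167/41584/81 = 207784*(-1/176745) - 215167/41584*1/81 = -207784/176745 - 215167/3368304 = -245969789917/198443630160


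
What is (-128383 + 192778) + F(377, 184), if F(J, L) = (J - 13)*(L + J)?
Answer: 268599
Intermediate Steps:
F(J, L) = (-13 + J)*(J + L)
(-128383 + 192778) + F(377, 184) = (-128383 + 192778) + (377**2 - 13*377 - 13*184 + 377*184) = 64395 + (142129 - 4901 - 2392 + 69368) = 64395 + 204204 = 268599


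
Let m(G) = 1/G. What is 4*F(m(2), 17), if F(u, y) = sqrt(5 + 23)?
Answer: 8*sqrt(7) ≈ 21.166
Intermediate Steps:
F(u, y) = 2*sqrt(7) (F(u, y) = sqrt(28) = 2*sqrt(7))
4*F(m(2), 17) = 4*(2*sqrt(7)) = 8*sqrt(7)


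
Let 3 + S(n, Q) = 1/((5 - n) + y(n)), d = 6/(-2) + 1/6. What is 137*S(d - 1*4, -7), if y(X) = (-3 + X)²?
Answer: -1600845/3907 ≈ -409.74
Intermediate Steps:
d = -17/6 (d = 6*(-½) + 1*(⅙) = -3 + ⅙ = -17/6 ≈ -2.8333)
S(n, Q) = -3 + 1/(5 + (-3 + n)² - n) (S(n, Q) = -3 + 1/((5 - n) + (-3 + n)²) = -3 + 1/(5 + (-3 + n)² - n))
137*S(d - 1*4, -7) = 137*((-41 - 3*(-17/6 - 1*4)² + 21*(-17/6 - 1*4))/(14 + (-17/6 - 1*4)² - 7*(-17/6 - 1*4))) = 137*((-41 - 3*(-17/6 - 4)² + 21*(-17/6 - 4))/(14 + (-17/6 - 4)² - 7*(-17/6 - 4))) = 137*((-41 - 3*(-41/6)² + 21*(-41/6))/(14 + (-41/6)² - 7*(-41/6))) = 137*((-41 - 3*1681/36 - 287/2)/(14 + 1681/36 + 287/6)) = 137*((-41 - 1681/12 - 287/2)/(3907/36)) = 137*((36/3907)*(-3895/12)) = 137*(-11685/3907) = -1600845/3907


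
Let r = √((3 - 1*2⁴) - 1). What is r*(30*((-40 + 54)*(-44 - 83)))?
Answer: -53340*I*√14 ≈ -1.9958e+5*I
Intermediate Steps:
r = I*√14 (r = √((3 - 1*16) - 1) = √((3 - 16) - 1) = √(-13 - 1) = √(-14) = I*√14 ≈ 3.7417*I)
r*(30*((-40 + 54)*(-44 - 83))) = (I*√14)*(30*((-40 + 54)*(-44 - 83))) = (I*√14)*(30*(14*(-127))) = (I*√14)*(30*(-1778)) = (I*√14)*(-53340) = -53340*I*√14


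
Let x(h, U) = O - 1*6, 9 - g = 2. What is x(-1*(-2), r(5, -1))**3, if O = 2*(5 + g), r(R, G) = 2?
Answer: 5832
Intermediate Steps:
g = 7 (g = 9 - 1*2 = 9 - 2 = 7)
O = 24 (O = 2*(5 + 7) = 2*12 = 24)
x(h, U) = 18 (x(h, U) = 24 - 1*6 = 24 - 6 = 18)
x(-1*(-2), r(5, -1))**3 = 18**3 = 5832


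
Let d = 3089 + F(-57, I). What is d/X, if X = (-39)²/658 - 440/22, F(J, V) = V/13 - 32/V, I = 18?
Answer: -237779486/1361763 ≈ -174.61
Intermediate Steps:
F(J, V) = -32/V + V/13 (F(J, V) = V*(1/13) - 32/V = V/13 - 32/V = -32/V + V/13)
d = 361367/117 (d = 3089 + (-32/18 + (1/13)*18) = 3089 + (-32*1/18 + 18/13) = 3089 + (-16/9 + 18/13) = 3089 - 46/117 = 361367/117 ≈ 3088.6)
X = -11639/658 (X = 1521*(1/658) - 440*1/22 = 1521/658 - 20 = -11639/658 ≈ -17.688)
d/X = 361367/(117*(-11639/658)) = (361367/117)*(-658/11639) = -237779486/1361763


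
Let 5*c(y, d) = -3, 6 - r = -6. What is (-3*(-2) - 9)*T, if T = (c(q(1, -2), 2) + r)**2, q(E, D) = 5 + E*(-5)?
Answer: -9747/25 ≈ -389.88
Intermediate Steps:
r = 12 (r = 6 - 1*(-6) = 6 + 6 = 12)
q(E, D) = 5 - 5*E
c(y, d) = -3/5 (c(y, d) = (1/5)*(-3) = -3/5)
T = 3249/25 (T = (-3/5 + 12)**2 = (57/5)**2 = 3249/25 ≈ 129.96)
(-3*(-2) - 9)*T = (-3*(-2) - 9)*(3249/25) = (6 - 9)*(3249/25) = -3*3249/25 = -9747/25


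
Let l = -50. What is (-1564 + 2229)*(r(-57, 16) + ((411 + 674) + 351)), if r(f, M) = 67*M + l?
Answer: 1634570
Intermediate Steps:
r(f, M) = -50 + 67*M (r(f, M) = 67*M - 50 = -50 + 67*M)
(-1564 + 2229)*(r(-57, 16) + ((411 + 674) + 351)) = (-1564 + 2229)*((-50 + 67*16) + ((411 + 674) + 351)) = 665*((-50 + 1072) + (1085 + 351)) = 665*(1022 + 1436) = 665*2458 = 1634570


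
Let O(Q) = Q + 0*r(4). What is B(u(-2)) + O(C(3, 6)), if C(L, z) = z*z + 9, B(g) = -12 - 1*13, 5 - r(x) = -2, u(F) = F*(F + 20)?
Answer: 20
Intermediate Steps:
u(F) = F*(20 + F)
r(x) = 7 (r(x) = 5 - 1*(-2) = 5 + 2 = 7)
B(g) = -25 (B(g) = -12 - 13 = -25)
C(L, z) = 9 + z² (C(L, z) = z² + 9 = 9 + z²)
O(Q) = Q (O(Q) = Q + 0*7 = Q + 0 = Q)
B(u(-2)) + O(C(3, 6)) = -25 + (9 + 6²) = -25 + (9 + 36) = -25 + 45 = 20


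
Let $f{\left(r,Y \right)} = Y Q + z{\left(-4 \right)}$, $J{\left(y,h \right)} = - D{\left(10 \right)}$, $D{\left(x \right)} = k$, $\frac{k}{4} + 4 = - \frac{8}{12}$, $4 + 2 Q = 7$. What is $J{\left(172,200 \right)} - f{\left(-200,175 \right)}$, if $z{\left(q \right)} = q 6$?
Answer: $- \frac{1319}{6} \approx -219.83$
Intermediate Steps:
$Q = \frac{3}{2}$ ($Q = -2 + \frac{1}{2} \cdot 7 = -2 + \frac{7}{2} = \frac{3}{2} \approx 1.5$)
$k = - \frac{56}{3}$ ($k = -16 + 4 \left(- \frac{8}{12}\right) = -16 + 4 \left(\left(-8\right) \frac{1}{12}\right) = -16 + 4 \left(- \frac{2}{3}\right) = -16 - \frac{8}{3} = - \frac{56}{3} \approx -18.667$)
$D{\left(x \right)} = - \frac{56}{3}$
$z{\left(q \right)} = 6 q$
$J{\left(y,h \right)} = \frac{56}{3}$ ($J{\left(y,h \right)} = \left(-1\right) \left(- \frac{56}{3}\right) = \frac{56}{3}$)
$f{\left(r,Y \right)} = -24 + \frac{3 Y}{2}$ ($f{\left(r,Y \right)} = Y \frac{3}{2} + 6 \left(-4\right) = \frac{3 Y}{2} - 24 = -24 + \frac{3 Y}{2}$)
$J{\left(172,200 \right)} - f{\left(-200,175 \right)} = \frac{56}{3} - \left(-24 + \frac{3}{2} \cdot 175\right) = \frac{56}{3} - \left(-24 + \frac{525}{2}\right) = \frac{56}{3} - \frac{477}{2} = - \frac{1319}{6}$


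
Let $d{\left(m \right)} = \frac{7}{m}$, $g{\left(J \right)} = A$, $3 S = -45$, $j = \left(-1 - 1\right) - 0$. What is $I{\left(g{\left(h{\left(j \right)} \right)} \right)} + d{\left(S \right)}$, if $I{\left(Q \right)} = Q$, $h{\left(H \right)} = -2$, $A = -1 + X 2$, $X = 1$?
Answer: $\frac{8}{15} \approx 0.53333$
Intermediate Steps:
$j = -2$ ($j = \left(-1 - 1\right) + 0 = -2 + 0 = -2$)
$A = 1$ ($A = -1 + 1 \cdot 2 = -1 + 2 = 1$)
$S = -15$ ($S = \frac{1}{3} \left(-45\right) = -15$)
$g{\left(J \right)} = 1$
$I{\left(g{\left(h{\left(j \right)} \right)} \right)} + d{\left(S \right)} = 1 + \frac{7}{-15} = 1 + 7 \left(- \frac{1}{15}\right) = 1 - \frac{7}{15} = \frac{8}{15}$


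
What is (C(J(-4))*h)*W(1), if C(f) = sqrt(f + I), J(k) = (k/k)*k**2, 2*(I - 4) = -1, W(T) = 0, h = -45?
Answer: 0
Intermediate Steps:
I = 7/2 (I = 4 + (1/2)*(-1) = 4 - 1/2 = 7/2 ≈ 3.5000)
J(k) = k**2 (J(k) = 1*k**2 = k**2)
C(f) = sqrt(7/2 + f) (C(f) = sqrt(f + 7/2) = sqrt(7/2 + f))
(C(J(-4))*h)*W(1) = ((sqrt(14 + 4*(-4)**2)/2)*(-45))*0 = ((sqrt(14 + 4*16)/2)*(-45))*0 = ((sqrt(14 + 64)/2)*(-45))*0 = ((sqrt(78)/2)*(-45))*0 = -45*sqrt(78)/2*0 = 0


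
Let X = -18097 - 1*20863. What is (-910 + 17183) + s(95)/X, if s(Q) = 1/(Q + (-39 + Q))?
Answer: 95733408079/5882960 ≈ 16273.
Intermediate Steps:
s(Q) = 1/(-39 + 2*Q)
X = -38960 (X = -18097 - 20863 = -38960)
(-910 + 17183) + s(95)/X = (-910 + 17183) + 1/((-39 + 2*95)*(-38960)) = 16273 - 1/38960/(-39 + 190) = 16273 - 1/38960/151 = 16273 + (1/151)*(-1/38960) = 16273 - 1/5882960 = 95733408079/5882960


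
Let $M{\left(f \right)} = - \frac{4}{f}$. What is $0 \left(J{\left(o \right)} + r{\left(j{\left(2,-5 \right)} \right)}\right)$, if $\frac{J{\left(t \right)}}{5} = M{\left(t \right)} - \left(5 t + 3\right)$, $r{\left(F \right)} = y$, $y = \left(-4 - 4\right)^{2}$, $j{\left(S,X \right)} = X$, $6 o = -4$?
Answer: $0$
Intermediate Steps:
$o = - \frac{2}{3}$ ($o = \frac{1}{6} \left(-4\right) = - \frac{2}{3} \approx -0.66667$)
$y = 64$ ($y = \left(-8\right)^{2} = 64$)
$r{\left(F \right)} = 64$
$J{\left(t \right)} = -15 - 25 t - \frac{20}{t}$ ($J{\left(t \right)} = 5 \left(- \frac{4}{t} - \left(5 t + 3\right)\right) = 5 \left(- \frac{4}{t} - \left(3 + 5 t\right)\right) = 5 \left(-3 - 5 t - \frac{4}{t}\right) = -15 - 25 t - \frac{20}{t}$)
$0 \left(J{\left(o \right)} + r{\left(j{\left(2,-5 \right)} \right)}\right) = 0 \left(\left(-15 - - \frac{50}{3} - \frac{20}{- \frac{2}{3}}\right) + 64\right) = 0 \left(\left(-15 + \frac{50}{3} - -30\right) + 64\right) = 0 \left(\left(-15 + \frac{50}{3} + 30\right) + 64\right) = 0 \left(\frac{95}{3} + 64\right) = 0 \cdot \frac{287}{3} = 0$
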